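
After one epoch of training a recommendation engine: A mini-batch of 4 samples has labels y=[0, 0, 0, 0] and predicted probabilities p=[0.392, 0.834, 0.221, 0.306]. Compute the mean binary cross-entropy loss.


L[0] = -ln(1-0.392) = -ln(0.608) = 0.4976
L[1] = -ln(1-0.834) = -ln(0.166) = 1.7958
L[2] = -ln(1-0.221) = -ln(0.779) = 0.2497
L[3] = -ln(1-0.306) = -ln(0.694) = 0.3653
mean = (0.4976 + 1.7958 + 0.2497 + 0.3653)/4 = 0.7271

0.7271


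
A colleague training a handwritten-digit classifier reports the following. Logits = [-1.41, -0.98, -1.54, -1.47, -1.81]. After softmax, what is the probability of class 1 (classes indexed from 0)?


Exponentials: e^-1.41=0.2441, e^-0.98=0.3753, e^-1.54=0.2144, e^-1.47=0.2299, e^-1.81=0.1637
Sum = 1.2274
Softmax = [0.1989, 0.3058, 0.1747, 0.1873, 0.1333]
p[1] = 0.3753/1.2274 = 0.3058

0.3058


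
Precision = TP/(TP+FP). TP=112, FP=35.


Precision = TP/(TP+FP)
= 112/(112+35)
= 112/147 = 76.19%

76.19%


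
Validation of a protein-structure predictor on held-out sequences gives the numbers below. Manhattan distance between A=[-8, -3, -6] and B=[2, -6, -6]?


d = |-8-2| + |-3+ 6| + |-6+ 6|
  = 10 + 3 + 0
  = 13

13


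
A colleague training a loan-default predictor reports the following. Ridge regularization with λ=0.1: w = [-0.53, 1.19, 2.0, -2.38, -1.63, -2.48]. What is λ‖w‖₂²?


‖w‖₂² = (-0.53)² + (1.19)² + (2.0)² + (-2.38)² + (-1.63)² + (-2.48)²
     = 0.2809 + 1.4161 + 4 + 5.6644 + 2.6569 + 6.1504
     = 20.1687
λ·‖w‖₂² = 0.1·20.1687 = 2.01687

2.01687


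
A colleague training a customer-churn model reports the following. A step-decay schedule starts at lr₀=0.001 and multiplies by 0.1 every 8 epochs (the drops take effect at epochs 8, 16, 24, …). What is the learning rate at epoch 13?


n_drops = ⌊13/8⌋ = 1
lr = 0.001·0.1^1 = 0.001·0.1 = 0.0001

0.0001


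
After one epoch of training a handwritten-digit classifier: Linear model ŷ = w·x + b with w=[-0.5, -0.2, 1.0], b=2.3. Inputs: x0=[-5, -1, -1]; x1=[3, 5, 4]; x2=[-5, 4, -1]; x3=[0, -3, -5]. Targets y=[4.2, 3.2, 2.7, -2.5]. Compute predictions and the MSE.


ŷ0 = (-0.5)·(-5) + (-0.2)·(-1) + (1.0)·(-1) + 2.3 = 4.0
ŷ1 = (-0.5)·(3) + (-0.2)·(5) + (1.0)·(4) + 2.3 = 3.8
ŷ2 = (-0.5)·(-5) + (-0.2)·(4) + (1.0)·(-1) + 2.3 = 3.0
ŷ3 = (-0.5)·(0) + (-0.2)·(-3) + (1.0)·(-5) + 2.3 = -2.1
errors² = [0.04, 0.36, 0.09, 0.16]
MSE = 0.6500/4 = 0.1625

0.1625


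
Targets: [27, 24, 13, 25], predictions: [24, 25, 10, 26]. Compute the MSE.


Squared errors: (27-24)²=9, (24-25)²=1, (13-10)²=9, (25-26)²=1
Sum = 20
MSE = 20/4 = 5

5


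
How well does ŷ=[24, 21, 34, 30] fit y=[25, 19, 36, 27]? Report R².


ȳ = 26.75
SS_res = Σ(y-ŷ)² = 18
SS_tot = Σ(y-ȳ)² = 148.75
R² = 1 - SS_res/SS_tot = 1 - 0.121 = 0.879

0.879


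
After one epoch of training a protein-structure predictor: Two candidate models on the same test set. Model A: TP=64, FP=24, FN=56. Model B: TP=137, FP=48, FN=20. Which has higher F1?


Model A: P=64/88=0.7273, R=64/120=0.5333, F1=2PR/(P+R)=2TP/(2TP+FP+FN)=128/208=0.6154
Model B: P=137/185=0.7405, R=137/157=0.8726, F1=2PR/(P+R)=2TP/(2TP+FP+FN)=274/342=0.8012
0.6154 < 0.8012 → Model B

Model B


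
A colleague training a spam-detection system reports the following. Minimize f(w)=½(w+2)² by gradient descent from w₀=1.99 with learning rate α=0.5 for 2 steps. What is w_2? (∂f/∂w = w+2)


step 1: grad = 1.99+2 = 3.99; w = 1.99 - 0.5·(3.99) = -0.005
step 2: grad = -0.005+2 = 1.995; w = -0.005 - 0.5·(1.995) = -1.0025

-1.0025


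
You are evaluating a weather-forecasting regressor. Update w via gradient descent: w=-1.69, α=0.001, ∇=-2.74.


w_new = w - α·∇
= -1.69 - 0.001·-2.74
= -1.69 + 0.00274
= -1.68726

-1.68726


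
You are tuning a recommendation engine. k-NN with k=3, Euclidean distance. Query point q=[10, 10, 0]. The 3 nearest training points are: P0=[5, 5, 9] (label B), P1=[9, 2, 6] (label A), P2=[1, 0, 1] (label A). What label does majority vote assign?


d(q,P0) = 11.4455  (label B)
d(q,P1) = 10.0499  (label A)
d(q,P2) = 13.4907  (label A)
Votes: A=2, B=1
Majority → A

A


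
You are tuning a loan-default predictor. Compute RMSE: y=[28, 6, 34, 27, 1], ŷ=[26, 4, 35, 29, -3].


MSE = 29/5 = 5.8
RMSE = √(29/5) = 2.4083

2.4083


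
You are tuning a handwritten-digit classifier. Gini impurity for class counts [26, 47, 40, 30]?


Probabilities: [26/143, 47/143, 40/143, 30/143] ≈ [0.1818, 0.3287, 0.2797, 0.2098]
Σpᵢ² = (676 + 2209 + 1600 + 900)/143² = 5385/20449
Gini = 1 - Σpᵢ² = 1 - 5385/20449 = 0.7367

0.7367


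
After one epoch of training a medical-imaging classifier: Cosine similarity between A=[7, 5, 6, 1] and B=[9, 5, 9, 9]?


A·B = 7·9 + 5·5 + 6·9 + 1·9 = 151
‖A‖ = √111 = 10.5357, ‖B‖ = √268 = 16.3707
cos = 151/(√111·√268) = 151/√29748 = 0.8755

0.8755


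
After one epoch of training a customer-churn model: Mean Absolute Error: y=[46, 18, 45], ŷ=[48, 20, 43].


Absolute errors: |46-48|=2, |18-20|=2, |45-43|=2
Sum = 6
MAE = 6/3 = 2

2


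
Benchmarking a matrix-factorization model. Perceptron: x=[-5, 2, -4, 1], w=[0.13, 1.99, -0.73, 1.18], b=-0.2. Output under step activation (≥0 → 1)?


z = (-5)·(0.13) + (2)·(1.99) + (-4)·(-0.73) + (1)·(1.18) - 0.2
  = 7.23
step(z) = 1 (z≥0)

1


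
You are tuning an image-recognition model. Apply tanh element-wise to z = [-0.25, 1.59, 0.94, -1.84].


tanh(-0.25) = -0.2449
tanh(1.59) = 0.9201
tanh(0.94) = 0.7352
tanh(-1.84) = -0.9508
result = [-0.2449, 0.9201, 0.7352, -0.9508]

[-0.2449, 0.9201, 0.7352, -0.9508]


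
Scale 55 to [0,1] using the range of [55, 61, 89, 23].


min=23, max=89
(55-23)/(89-23) = 32/66 = 0.4848

0.4848


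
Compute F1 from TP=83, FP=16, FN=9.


Precision = 83/99 = 0.8384
Recall = 83/92 = 0.9022
F1 = 2·P·R/(P+R) = 2·TP/(2·TP+FP+FN) = 166/(166+16+9) = 166/191 = 0.8691

0.8691


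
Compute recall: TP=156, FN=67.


Recall = TP/(TP+FN)
= 156/(156+67)
= 156/223 = 69.96%

69.96%


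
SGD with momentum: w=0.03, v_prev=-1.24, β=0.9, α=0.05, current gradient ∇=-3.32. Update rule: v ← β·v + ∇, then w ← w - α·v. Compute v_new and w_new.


v_new = 0.9·-1.24 - 3.32 = -1.116 - 3.32 = -4.436
w_new = 0.03 - 0.05·-4.436 = 0.03 + 0.2218 = 0.2518

v_new=-4.436, w_new=0.2518


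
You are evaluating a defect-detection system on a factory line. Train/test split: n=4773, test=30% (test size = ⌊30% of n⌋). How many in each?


Test = ⌊4773·30/100⌋ = 1431
Train = 4773 - 1431 = 3342

Train: 3342, Test: 1431


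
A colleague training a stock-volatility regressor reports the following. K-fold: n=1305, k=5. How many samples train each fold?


Fold size = 1305/5 = 261
Training per fold = 1305 - 261 = 1044

1044


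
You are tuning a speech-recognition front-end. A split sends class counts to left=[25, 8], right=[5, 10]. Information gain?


Parent = [30, 18], H_parent = 0.9544
H_left = 0.799 (n=33), H_right = 0.9183 (n=15)
H_children = (33/48)·0.799 + (15/48)·0.9183 = 0.8363
IG = 0.9544 - 0.8363 = 0.1181

0.1181


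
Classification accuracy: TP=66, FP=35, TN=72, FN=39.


Accuracy = (TP+TN)/(TP+TN+FP+FN)
= (66+72)/(212)
= 138/212 = 65.09%

65.09%


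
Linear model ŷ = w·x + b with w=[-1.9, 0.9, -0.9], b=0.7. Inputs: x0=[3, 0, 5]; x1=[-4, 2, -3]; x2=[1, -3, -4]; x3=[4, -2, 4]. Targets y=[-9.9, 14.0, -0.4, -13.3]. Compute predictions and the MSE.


ŷ0 = (-1.9)·(3) + (0.9)·(0) + (-0.9)·(5) + 0.7 = -9.5
ŷ1 = (-1.9)·(-4) + (0.9)·(2) + (-0.9)·(-3) + 0.7 = 12.8
ŷ2 = (-1.9)·(1) + (0.9)·(-3) + (-0.9)·(-4) + 0.7 = -0.3
ŷ3 = (-1.9)·(4) + (0.9)·(-2) + (-0.9)·(4) + 0.7 = -12.3
errors² = [0.16, 1.44, 0.01, 1.0]
MSE = 2.6100/4 = 0.6525

0.6525


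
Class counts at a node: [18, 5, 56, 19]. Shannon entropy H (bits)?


Probabilities: [18/98, 5/98, 56/98, 19/98] ≈ [0.1837, 0.051, 0.5714, 0.1939]
H = -((18/98)·log₂(18/98) + (5/98)·log₂(5/98) + (56/98)·log₂(56/98) + (19/98)·log₂(19/98))
  = 1.5883 bits

1.5883 bits


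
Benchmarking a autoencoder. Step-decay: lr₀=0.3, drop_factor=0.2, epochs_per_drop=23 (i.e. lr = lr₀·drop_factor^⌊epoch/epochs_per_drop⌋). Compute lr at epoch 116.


n_drops = ⌊116/23⌋ = 5
lr = 0.3·0.2^5 = 0.3·0.00032 = 0.000096

0.000096


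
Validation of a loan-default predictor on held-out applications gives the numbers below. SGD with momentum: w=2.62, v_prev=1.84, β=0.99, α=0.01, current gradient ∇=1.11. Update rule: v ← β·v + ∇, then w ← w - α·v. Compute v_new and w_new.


v_new = 0.99·1.84 + 1.11 = 1.8216 + 1.11 = 2.9316
w_new = 2.62 - 0.01·2.9316 = 2.62 - 0.029316 = 2.590684

v_new=2.9316, w_new=2.590684


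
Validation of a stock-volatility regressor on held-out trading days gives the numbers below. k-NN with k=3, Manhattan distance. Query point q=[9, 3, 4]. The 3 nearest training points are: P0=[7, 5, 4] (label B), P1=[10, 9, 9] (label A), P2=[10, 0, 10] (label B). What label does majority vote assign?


d(q,P0) = 4  (label B)
d(q,P1) = 12  (label A)
d(q,P2) = 10  (label B)
Votes: A=1, B=2
Majority → B

B


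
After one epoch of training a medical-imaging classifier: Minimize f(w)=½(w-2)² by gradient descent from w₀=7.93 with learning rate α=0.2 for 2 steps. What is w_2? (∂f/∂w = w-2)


step 1: grad = 7.93-2 = 5.93; w = 7.93 - 0.2·(5.93) = 6.744
step 2: grad = 6.744-2 = 4.744; w = 6.744 - 0.2·(4.744) = 5.7952

5.7952


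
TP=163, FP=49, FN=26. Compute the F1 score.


Precision = 163/212 = 0.7689
Recall = 163/189 = 0.8624
F1 = 2·P·R/(P+R) = 2·TP/(2·TP+FP+FN) = 326/(326+49+26) = 326/401 = 0.813

0.813


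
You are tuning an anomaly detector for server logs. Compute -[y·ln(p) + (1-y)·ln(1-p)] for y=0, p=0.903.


BCE = -[y·ln(p) + (1-y)·ln(1-p)]
= -0 - 1·ln(1-0.903)
= -ln(0.097) = 2.333

2.333


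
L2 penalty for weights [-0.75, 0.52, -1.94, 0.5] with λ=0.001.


‖w‖₂² = (-0.75)² + (0.52)² + (-1.94)² + (0.5)²
     = 0.5625 + 0.2704 + 3.7636 + 0.25
     = 4.8465
λ·‖w‖₂² = 0.001·4.8465 = 0.004847

0.004847


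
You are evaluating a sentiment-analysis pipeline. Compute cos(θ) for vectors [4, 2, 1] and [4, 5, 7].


A·B = 4·4 + 2·5 + 1·7 = 33
‖A‖ = √21 = 4.5826, ‖B‖ = √90 = 9.4868
cos = 33/(√21·√90) = 33/√1890 = 0.7591

0.7591


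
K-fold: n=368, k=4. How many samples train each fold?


Fold size = 368/4 = 92
Training per fold = 368 - 92 = 276

276


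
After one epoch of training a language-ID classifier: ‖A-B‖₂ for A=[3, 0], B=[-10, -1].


d = √((3+ 10)² + (0+ 1)²)
  = √(169 + 1)
  = √170 = 13.0384

13.0384


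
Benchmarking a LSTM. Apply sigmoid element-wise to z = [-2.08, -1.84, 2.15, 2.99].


σ(-2.08) = 1/(1+e^2.08) = 0.1111
σ(-1.84) = 1/(1+e^1.84) = 0.1371
σ(2.15) = 1/(1+e^-2.15) = 0.8957
σ(2.99) = 1/(1+e^-2.99) = 0.9521
result = [0.1111, 0.1371, 0.8957, 0.9521]

[0.1111, 0.1371, 0.8957, 0.9521]


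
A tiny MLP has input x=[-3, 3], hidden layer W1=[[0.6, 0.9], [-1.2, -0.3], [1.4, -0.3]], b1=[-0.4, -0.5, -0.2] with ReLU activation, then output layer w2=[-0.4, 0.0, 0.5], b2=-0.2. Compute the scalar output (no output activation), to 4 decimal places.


z1[0] = (0.6)·(-3) + (0.9)·(3) - 0.4 = 0.5
z1[1] = (-1.2)·(-3) + (-0.3)·(3) - 0.5 = 2.2
z1[2] = (1.4)·(-3) + (-0.3)·(3) - 0.2 = -5.3
h = ReLU(z1) = [0.5, 2.2, 0.0]
output = (-0.4)·(0.5) + (0.0)·(2.2) + (0.5)·(0.0) - 0.2 = -0.4

-0.4


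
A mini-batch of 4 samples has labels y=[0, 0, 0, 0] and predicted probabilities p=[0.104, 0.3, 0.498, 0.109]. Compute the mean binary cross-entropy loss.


L[0] = -ln(1-0.104) = -ln(0.896) = 0.1098
L[1] = -ln(1-0.3) = -ln(0.7) = 0.3567
L[2] = -ln(1-0.498) = -ln(0.502) = 0.6892
L[3] = -ln(1-0.109) = -ln(0.891) = 0.1154
mean = (0.1098 + 0.3567 + 0.6892 + 0.1154)/4 = 0.3178

0.3178


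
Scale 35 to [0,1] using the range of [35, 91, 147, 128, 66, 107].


min=35, max=147
(35-35)/(147-35) = 0/112 = 0.0

0.0


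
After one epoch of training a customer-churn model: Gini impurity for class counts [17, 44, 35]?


Probabilities: [17/96, 44/96, 35/96] ≈ [0.1771, 0.4583, 0.3646]
Σpᵢ² = (289 + 1936 + 1225)/96² = 3450/9216
Gini = 1 - Σpᵢ² = 1 - 3450/9216 = 0.6257

0.6257


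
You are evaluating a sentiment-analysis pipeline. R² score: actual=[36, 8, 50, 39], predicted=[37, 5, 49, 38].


ȳ = 33.25
SS_res = Σ(y-ŷ)² = 12
SS_tot = Σ(y-ȳ)² = 958.75
R² = 1 - SS_res/SS_tot = 1 - 0.0125 = 0.9875

0.9875


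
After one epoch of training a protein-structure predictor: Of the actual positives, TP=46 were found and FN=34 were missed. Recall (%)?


Recall = TP/(TP+FN)
= 46/(46+34)
= 46/80 = 57.5%

57.5%


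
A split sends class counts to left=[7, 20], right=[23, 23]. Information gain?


Parent = [30, 43], H_parent = 0.977
H_left = 0.8256 (n=27), H_right = 1 (n=46)
H_children = (27/73)·0.8256 + (46/73)·1 = 0.9355
IG = 0.977 - 0.9355 = 0.0415

0.0415


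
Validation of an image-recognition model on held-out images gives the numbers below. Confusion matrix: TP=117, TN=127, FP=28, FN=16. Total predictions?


Total = TP + TN + FP + FN
= 117 + 127 + 28 + 16
= 288
(Predicted positive: 145, predicted negative: 143)

288


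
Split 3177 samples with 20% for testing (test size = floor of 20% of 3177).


Test = ⌊3177·20/100⌋ = 635
Train = 3177 - 635 = 2542

Train: 2542, Test: 635


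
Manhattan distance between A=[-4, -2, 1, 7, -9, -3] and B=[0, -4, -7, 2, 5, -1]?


d = |-4-0| + |-2+ 4| + |1+ 7| + |7-2| + |-9-5| + |-3+ 1|
  = 4 + 2 + 8 + 5 + 14 + 2
  = 35

35


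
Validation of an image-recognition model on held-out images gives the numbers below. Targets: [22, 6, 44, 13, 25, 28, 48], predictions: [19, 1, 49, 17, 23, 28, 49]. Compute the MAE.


Absolute errors: |22-19|=3, |6-1|=5, |44-49|=5, |13-17|=4, |25-23|=2, |28-28|=0, |48-49|=1
Sum = 20
MAE = 20/7 = 20/7

20/7


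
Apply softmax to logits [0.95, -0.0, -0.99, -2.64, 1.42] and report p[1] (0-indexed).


Exponentials: e^0.95=2.5857, e^-0.0=1, e^-0.99=0.3716, e^-2.64=0.0714, e^1.42=4.1371
Sum = 8.1658
Softmax = [0.3167, 0.1225, 0.0455, 0.0087, 0.5066]
p[1] = 1/8.1658 = 0.1225

0.1225


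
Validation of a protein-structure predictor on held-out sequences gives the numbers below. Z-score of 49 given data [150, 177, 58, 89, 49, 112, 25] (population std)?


μ = 94.2857, σ = 51.3468
z = (49 - 94.2857)/51.3468 = -0.882

-0.882


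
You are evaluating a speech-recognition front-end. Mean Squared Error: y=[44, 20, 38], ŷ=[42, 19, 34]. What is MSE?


Squared errors: (44-42)²=4, (20-19)²=1, (38-34)²=16
Sum = 21
MSE = 21/3 = 7

7


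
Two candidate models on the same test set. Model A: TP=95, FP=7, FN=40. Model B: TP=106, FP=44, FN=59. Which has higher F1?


Model A: P=95/102=0.9314, R=95/135=0.7037, F1=2PR/(P+R)=2TP/(2TP+FP+FN)=190/237=0.8017
Model B: P=106/150=0.7067, R=106/165=0.6424, F1=2PR/(P+R)=2TP/(2TP+FP+FN)=212/315=0.673
0.8017 > 0.673 → Model A

Model A


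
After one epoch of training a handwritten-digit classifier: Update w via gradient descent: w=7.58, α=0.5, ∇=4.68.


w_new = w - α·∇
= 7.58 - 0.5·4.68
= 7.58 - 2.34
= 5.24

5.24


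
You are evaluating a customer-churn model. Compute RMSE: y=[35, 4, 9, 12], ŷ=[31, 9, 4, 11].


MSE = 67/4 = 16.75
RMSE = √(67/4) = 4.0927

4.0927


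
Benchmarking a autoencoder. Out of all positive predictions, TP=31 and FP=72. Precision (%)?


Precision = TP/(TP+FP)
= 31/(31+72)
= 31/103 = 30.1%

30.1%


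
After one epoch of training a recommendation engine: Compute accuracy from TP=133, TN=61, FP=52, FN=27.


Accuracy = (TP+TN)/(TP+TN+FP+FN)
= (133+61)/(273)
= 194/273 = 71.06%

71.06%


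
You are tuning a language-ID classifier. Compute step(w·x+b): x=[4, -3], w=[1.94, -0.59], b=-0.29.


z = (4)·(1.94) + (-3)·(-0.59) - 0.29
  = 9.24
step(z) = 1 (z≥0)

1


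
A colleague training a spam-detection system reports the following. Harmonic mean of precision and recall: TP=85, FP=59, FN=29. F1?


Precision = 85/144 = 0.5903
Recall = 85/114 = 0.7456
F1 = 2·P·R/(P+R) = 2·TP/(2·TP+FP+FN) = 170/(170+59+29) = 170/258 = 0.6589

0.6589


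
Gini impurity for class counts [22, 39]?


Probabilities: [22/61, 39/61] ≈ [0.3607, 0.6393]
Σpᵢ² = (484 + 1521)/61² = 2005/3721
Gini = 1 - Σpᵢ² = 1 - 2005/3721 = 0.4612

0.4612


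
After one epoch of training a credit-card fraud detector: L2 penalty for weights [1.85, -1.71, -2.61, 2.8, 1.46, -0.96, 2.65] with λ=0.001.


‖w‖₂² = (1.85)² + (-1.71)² + (-2.61)² + (2.8)² + (1.46)² + (-0.96)² + (2.65)²
     = 3.4225 + 2.9241 + 6.8121 + 7.84 + 2.1316 + 0.9216 + 7.0225
     = 31.0744
λ·‖w‖₂² = 0.001·31.0744 = 0.031074

0.031074


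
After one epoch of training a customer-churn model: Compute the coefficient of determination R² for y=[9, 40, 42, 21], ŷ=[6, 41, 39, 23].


ȳ = 28
SS_res = Σ(y-ŷ)² = 23
SS_tot = Σ(y-ȳ)² = 750
R² = 1 - SS_res/SS_tot = 1 - 0.0307 = 0.9693

0.9693


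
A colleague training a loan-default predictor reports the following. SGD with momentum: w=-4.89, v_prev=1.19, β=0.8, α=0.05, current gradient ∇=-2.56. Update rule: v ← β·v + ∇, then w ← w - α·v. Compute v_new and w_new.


v_new = 0.8·1.19 - 2.56 = 0.952 - 2.56 = -1.608
w_new = -4.89 - 0.05·-1.608 = -4.89 + 0.0804 = -4.8096

v_new=-1.608, w_new=-4.8096


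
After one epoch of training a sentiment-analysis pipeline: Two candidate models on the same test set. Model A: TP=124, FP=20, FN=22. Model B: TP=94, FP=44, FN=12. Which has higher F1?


Model A: P=124/144=0.8611, R=124/146=0.8493, F1=2PR/(P+R)=2TP/(2TP+FP+FN)=248/290=0.8552
Model B: P=94/138=0.6812, R=94/106=0.8868, F1=2PR/(P+R)=2TP/(2TP+FP+FN)=188/244=0.7705
0.8552 > 0.7705 → Model A

Model A


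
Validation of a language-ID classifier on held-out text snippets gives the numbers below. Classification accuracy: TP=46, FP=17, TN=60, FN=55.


Accuracy = (TP+TN)/(TP+TN+FP+FN)
= (46+60)/(178)
= 106/178 = 59.55%

59.55%


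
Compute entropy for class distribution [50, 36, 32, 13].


Probabilities: [50/131, 36/131, 32/131, 13/131] ≈ [0.3817, 0.2748, 0.2443, 0.0992]
H = -((50/131)·log₂(50/131) + (36/131)·log₂(36/131) + (32/131)·log₂(32/131) + (13/131)·log₂(13/131))
  = 1.8699 bits

1.8699 bits


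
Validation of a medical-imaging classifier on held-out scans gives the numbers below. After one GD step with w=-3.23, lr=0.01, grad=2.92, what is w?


w_new = w - α·∇
= -3.23 - 0.01·2.92
= -3.23 - 0.0292
= -3.2592

-3.2592


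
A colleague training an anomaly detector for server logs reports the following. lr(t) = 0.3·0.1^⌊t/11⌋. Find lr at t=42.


n_drops = ⌊42/11⌋ = 3
lr = 0.3·0.1^3 = 0.3·0.001 = 0.0003

0.0003


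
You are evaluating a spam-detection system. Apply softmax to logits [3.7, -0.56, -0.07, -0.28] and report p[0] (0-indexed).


Exponentials: e^3.7=40.4473, e^-0.56=0.5712, e^-0.07=0.9324, e^-0.28=0.7558
Sum = 42.7067
Softmax = [0.9471, 0.0134, 0.0218, 0.0177]
p[0] = 40.4473/42.7067 = 0.9471

0.9471


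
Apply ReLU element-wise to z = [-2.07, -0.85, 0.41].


ReLU(-2.07) = max(0, -2.07) = 0.0
ReLU(-0.85) = max(0, -0.85) = 0.0
ReLU(0.41) = max(0, 0.41) = 0.41
result = [0.0, 0.0, 0.41]

[0.0, 0.0, 0.41]


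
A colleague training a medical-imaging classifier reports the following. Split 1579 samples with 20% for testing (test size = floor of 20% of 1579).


Test = ⌊1579·20/100⌋ = 315
Train = 1579 - 315 = 1264

Train: 1264, Test: 315


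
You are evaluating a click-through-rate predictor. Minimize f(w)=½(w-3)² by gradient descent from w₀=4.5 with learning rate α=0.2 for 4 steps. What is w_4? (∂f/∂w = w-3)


step 1: grad = 4.5-3 = 1.5; w = 4.5 - 0.2·(1.5) = 4.2
step 2: grad = 4.2-3 = 1.2; w = 4.2 - 0.2·(1.2) = 3.96
step 3: grad = 3.96-3 = 0.96; w = 3.96 - 0.2·(0.96) = 3.768
step 4: grad = 3.768-3 = 0.768; w = 3.768 - 0.2·(0.768) = 3.6144

3.6144


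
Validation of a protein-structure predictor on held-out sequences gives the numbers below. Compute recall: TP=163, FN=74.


Recall = TP/(TP+FN)
= 163/(163+74)
= 163/237 = 68.78%

68.78%


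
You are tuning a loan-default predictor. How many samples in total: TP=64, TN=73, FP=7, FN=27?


Total = TP + TN + FP + FN
= 64 + 73 + 7 + 27
= 171
(Predicted positive: 71, predicted negative: 100)

171


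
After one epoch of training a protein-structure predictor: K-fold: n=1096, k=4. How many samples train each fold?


Fold size = 1096/4 = 274
Training per fold = 1096 - 274 = 822

822


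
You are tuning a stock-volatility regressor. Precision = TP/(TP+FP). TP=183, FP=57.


Precision = TP/(TP+FP)
= 183/(183+57)
= 183/240 = 76.25%

76.25%


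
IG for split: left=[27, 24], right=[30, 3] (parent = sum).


Parent = [57, 27], H_parent = 0.9059
H_left = 0.9975 (n=51), H_right = 0.4395 (n=33)
H_children = (51/84)·0.9975 + (33/84)·0.4395 = 0.7783
IG = 0.9059 - 0.7783 = 0.1276

0.1276


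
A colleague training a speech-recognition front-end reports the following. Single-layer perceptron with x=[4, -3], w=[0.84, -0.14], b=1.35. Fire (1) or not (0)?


z = (4)·(0.84) + (-3)·(-0.14) + 1.35
  = 5.13
step(z) = 1 (z≥0)

1


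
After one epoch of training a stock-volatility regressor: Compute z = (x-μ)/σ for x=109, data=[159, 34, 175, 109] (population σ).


μ = 119.25, σ = 54.9107
z = (109 - 119.25)/54.9107 = -0.1867

-0.1867


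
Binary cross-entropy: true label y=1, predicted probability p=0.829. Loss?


BCE = -[y·ln(p) + (1-y)·ln(1-p)]
= -1·ln(0.829) - 0
= -ln(0.829) = 0.1875

0.1875


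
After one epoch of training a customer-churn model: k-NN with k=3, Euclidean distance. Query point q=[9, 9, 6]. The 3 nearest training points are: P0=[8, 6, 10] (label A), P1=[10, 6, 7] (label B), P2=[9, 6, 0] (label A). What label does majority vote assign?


d(q,P0) = 5.099  (label A)
d(q,P1) = 3.3166  (label B)
d(q,P2) = 6.7082  (label A)
Votes: A=2, B=1
Majority → A

A


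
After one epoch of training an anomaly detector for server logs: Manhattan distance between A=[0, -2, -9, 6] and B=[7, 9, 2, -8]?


d = |0-7| + |-2-9| + |-9-2| + |6+ 8|
  = 7 + 11 + 11 + 14
  = 43

43


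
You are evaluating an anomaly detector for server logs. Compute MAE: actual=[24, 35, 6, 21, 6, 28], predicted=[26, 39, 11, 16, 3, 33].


Absolute errors: |24-26|=2, |35-39|=4, |6-11|=5, |21-16|=5, |6-3|=3, |28-33|=5
Sum = 24
MAE = 24/6 = 4

4


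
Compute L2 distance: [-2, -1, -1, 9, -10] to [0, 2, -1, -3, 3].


d = √((-2-0)² + (-1-2)² + (-1+ 1)² + (9+ 3)² + (-10-3)²)
  = √(4 + 9 + 0 + 144 + 169)
  = √326 = 18.0555

18.0555


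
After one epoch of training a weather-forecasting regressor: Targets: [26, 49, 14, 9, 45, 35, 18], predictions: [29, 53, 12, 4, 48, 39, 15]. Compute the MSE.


Squared errors: (26-29)²=9, (49-53)²=16, (14-12)²=4, (9-4)²=25, (45-48)²=9, (35-39)²=16, (18-15)²=9
Sum = 88
MSE = 88/7 = 88/7

88/7


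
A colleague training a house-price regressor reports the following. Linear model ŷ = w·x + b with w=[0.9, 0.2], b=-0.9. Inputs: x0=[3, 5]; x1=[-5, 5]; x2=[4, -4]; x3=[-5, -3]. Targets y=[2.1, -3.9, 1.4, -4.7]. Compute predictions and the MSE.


ŷ0 = (0.9)·(3) + (0.2)·(5) - 0.9 = 2.8
ŷ1 = (0.9)·(-5) + (0.2)·(5) - 0.9 = -4.4
ŷ2 = (0.9)·(4) + (0.2)·(-4) - 0.9 = 1.9
ŷ3 = (0.9)·(-5) + (0.2)·(-3) - 0.9 = -6.0
errors² = [0.49, 0.25, 0.25, 1.69]
MSE = 2.6800/4 = 0.67

0.67


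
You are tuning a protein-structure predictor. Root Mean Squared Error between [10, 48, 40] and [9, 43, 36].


MSE = 42/3 = 14
RMSE = √(42/3) = 3.7417

3.7417


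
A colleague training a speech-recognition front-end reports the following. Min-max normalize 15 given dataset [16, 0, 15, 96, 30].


min=0, max=96
(15-0)/(96-0) = 15/96 = 0.1562

0.1562


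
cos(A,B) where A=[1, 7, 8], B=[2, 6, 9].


A·B = 1·2 + 7·6 + 8·9 = 116
‖A‖ = √114 = 10.6771, ‖B‖ = √121 = 11
cos = 116/(√114·√121) = 116/√13794 = 0.9877

0.9877


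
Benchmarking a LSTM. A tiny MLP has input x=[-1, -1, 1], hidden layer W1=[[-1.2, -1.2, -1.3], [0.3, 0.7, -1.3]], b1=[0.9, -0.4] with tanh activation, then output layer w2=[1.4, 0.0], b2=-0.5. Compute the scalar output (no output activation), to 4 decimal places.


z1[0] = (-1.2)·(-1) + (-1.2)·(-1) + (-1.3)·(1) + 0.9 = 2.0
z1[1] = (0.3)·(-1) + (0.7)·(-1) + (-1.3)·(1) - 0.4 = -2.7
h = tanh(z1) = [0.964, -0.991]
output = (1.4)·(0.964) + (0.0)·(-0.991) - 0.5 = 0.8496

0.8496


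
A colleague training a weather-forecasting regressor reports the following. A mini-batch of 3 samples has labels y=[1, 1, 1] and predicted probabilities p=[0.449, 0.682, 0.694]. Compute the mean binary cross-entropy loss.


L[0] = -ln(0.449) = 0.8007
L[1] = -ln(0.682) = 0.3827
L[2] = -ln(0.694) = 0.3653
mean = (0.8007 + 0.3827 + 0.3653)/3 = 0.5162

0.5162


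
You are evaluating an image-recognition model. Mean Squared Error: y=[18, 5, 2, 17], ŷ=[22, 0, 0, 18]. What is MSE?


Squared errors: (18-22)²=16, (5-0)²=25, (2-0)²=4, (17-18)²=1
Sum = 46
MSE = 46/4 = 23/2

23/2


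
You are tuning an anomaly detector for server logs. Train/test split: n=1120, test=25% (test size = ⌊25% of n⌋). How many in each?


Test = ⌊1120·25/100⌋ = 280
Train = 1120 - 280 = 840

Train: 840, Test: 280


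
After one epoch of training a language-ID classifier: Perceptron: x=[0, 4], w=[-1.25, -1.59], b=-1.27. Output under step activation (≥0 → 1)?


z = (0)·(-1.25) + (4)·(-1.59) - 1.27
  = -7.63
step(z) = 0 (z<0)

0


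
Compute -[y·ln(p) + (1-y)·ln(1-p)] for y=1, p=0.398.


BCE = -[y·ln(p) + (1-y)·ln(1-p)]
= -1·ln(0.398) - 0
= -ln(0.398) = 0.9213

0.9213


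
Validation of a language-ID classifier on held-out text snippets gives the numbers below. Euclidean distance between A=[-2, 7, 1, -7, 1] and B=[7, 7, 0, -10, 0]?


d = √((-2-7)² + (7-7)² + (1-0)² + (-7+ 10)² + (1-0)²)
  = √(81 + 0 + 1 + 9 + 1)
  = √92 = 9.5917

9.5917


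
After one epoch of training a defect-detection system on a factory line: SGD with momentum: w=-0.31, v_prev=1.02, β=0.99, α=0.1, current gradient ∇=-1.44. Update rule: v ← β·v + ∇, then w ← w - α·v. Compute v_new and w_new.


v_new = 0.99·1.02 - 1.44 = 1.0098 - 1.44 = -0.4302
w_new = -0.31 - 0.1·-0.4302 = -0.31 + 0.04302 = -0.26698

v_new=-0.4302, w_new=-0.26698


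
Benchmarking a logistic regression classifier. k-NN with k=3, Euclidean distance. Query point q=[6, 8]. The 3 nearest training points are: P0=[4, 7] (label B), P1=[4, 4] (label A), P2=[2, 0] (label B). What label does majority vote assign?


d(q,P0) = 2.2361  (label B)
d(q,P1) = 4.4721  (label A)
d(q,P2) = 8.9443  (label B)
Votes: A=1, B=2
Majority → B

B


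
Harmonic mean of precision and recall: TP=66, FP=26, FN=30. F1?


Precision = 66/92 = 0.7174
Recall = 66/96 = 0.6875
F1 = 2·P·R/(P+R) = 2·TP/(2·TP+FP+FN) = 132/(132+26+30) = 132/188 = 0.7021

0.7021


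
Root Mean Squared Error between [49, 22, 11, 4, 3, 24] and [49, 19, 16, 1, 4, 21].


MSE = 53/6 = 8.8333
RMSE = √(53/6) = 2.9721

2.9721


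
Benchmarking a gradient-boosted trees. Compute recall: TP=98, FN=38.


Recall = TP/(TP+FN)
= 98/(98+38)
= 98/136 = 72.06%

72.06%


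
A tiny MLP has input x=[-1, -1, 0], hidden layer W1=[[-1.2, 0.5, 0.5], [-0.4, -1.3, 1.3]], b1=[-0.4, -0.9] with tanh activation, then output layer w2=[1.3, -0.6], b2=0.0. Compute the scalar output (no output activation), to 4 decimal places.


z1[0] = (-1.2)·(-1) + (0.5)·(-1) + (0.5)·(0) - 0.4 = 0.3
z1[1] = (-0.4)·(-1) + (-1.3)·(-1) + (1.3)·(0) - 0.9 = 0.8
h = tanh(z1) = [0.2913, 0.664]
output = (1.3)·(0.2913) + (-0.6)·(0.664) + 0.0 = -0.0197

-0.0197


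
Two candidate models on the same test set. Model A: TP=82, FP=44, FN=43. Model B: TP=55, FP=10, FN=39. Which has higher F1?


Model A: P=82/126=0.6508, R=82/125=0.656, F1=2PR/(P+R)=2TP/(2TP+FP+FN)=164/251=0.6534
Model B: P=55/65=0.8462, R=55/94=0.5851, F1=2PR/(P+R)=2TP/(2TP+FP+FN)=110/159=0.6918
0.6534 < 0.6918 → Model B

Model B


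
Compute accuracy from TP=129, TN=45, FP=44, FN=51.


Accuracy = (TP+TN)/(TP+TN+FP+FN)
= (129+45)/(269)
= 174/269 = 64.68%

64.68%


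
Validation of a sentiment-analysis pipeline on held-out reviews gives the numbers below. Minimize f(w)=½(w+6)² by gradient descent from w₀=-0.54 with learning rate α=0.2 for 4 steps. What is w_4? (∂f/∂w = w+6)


step 1: grad = -0.54+6 = 5.46; w = -0.54 - 0.2·(5.46) = -1.632
step 2: grad = -1.632+6 = 4.368; w = -1.632 - 0.2·(4.368) = -2.5056
step 3: grad = -2.5056+6 = 3.4944; w = -2.5056 - 0.2·(3.4944) = -3.20448
step 4: grad = -3.20448+6 = 2.79552; w = -3.20448 - 0.2·(2.79552) = -3.763584

-3.763584


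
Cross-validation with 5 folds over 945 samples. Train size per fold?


Fold size = 945/5 = 189
Training per fold = 945 - 189 = 756

756


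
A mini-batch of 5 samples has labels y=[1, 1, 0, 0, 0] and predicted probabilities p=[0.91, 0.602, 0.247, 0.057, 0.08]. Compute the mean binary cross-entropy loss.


L[0] = -ln(0.91) = 0.0943
L[1] = -ln(0.602) = 0.5075
L[2] = -ln(1-0.247) = -ln(0.753) = 0.2837
L[3] = -ln(1-0.057) = -ln(0.943) = 0.0587
L[4] = -ln(1-0.08) = -ln(0.92) = 0.0834
mean = (0.0943 + 0.5075 + 0.2837 + 0.0587 + 0.0834)/5 = 0.2055

0.2055


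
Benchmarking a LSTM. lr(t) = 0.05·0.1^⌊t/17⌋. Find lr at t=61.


n_drops = ⌊61/17⌋ = 3
lr = 0.05·0.1^3 = 0.05·0.001 = 0.00005

0.00005


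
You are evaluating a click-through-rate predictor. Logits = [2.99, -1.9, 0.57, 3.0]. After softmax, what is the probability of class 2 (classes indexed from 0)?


Exponentials: e^2.99=19.8857, e^-1.9=0.1496, e^0.57=1.7683, e^3.0=20.0855
Sum = 41.8891
Softmax = [0.4747, 0.0036, 0.0422, 0.4795]
p[2] = 1.7683/41.8891 = 0.0422

0.0422


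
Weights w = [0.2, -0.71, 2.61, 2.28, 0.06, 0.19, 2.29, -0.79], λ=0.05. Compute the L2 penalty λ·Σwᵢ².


‖w‖₂² = (0.2)² + (-0.71)² + (2.61)² + (2.28)² + (0.06)² + (0.19)² + (2.29)² + (-0.79)²
     = 0.04 + 0.5041 + 6.8121 + 5.1984 + 0.0036 + 0.0361 + 5.2441 + 0.6241
     = 18.4625
λ·‖w‖₂² = 0.05·18.4625 = 0.923125

0.923125


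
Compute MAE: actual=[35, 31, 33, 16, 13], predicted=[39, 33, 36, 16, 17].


Absolute errors: |35-39|=4, |31-33|=2, |33-36|=3, |16-16|=0, |13-17|=4
Sum = 13
MAE = 13/5 = 13/5

13/5


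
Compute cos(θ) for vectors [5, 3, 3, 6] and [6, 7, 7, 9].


A·B = 5·6 + 3·7 + 3·7 + 6·9 = 126
‖A‖ = √79 = 8.8882, ‖B‖ = √215 = 14.6629
cos = 126/(√79·√215) = 126/√16985 = 0.9668

0.9668


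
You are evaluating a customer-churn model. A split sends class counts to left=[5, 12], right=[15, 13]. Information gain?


Parent = [20, 25], H_parent = 0.9911
H_left = 0.874 (n=17), H_right = 0.9963 (n=28)
H_children = (17/45)·0.874 + (28/45)·0.9963 = 0.9501
IG = 0.9911 - 0.9501 = 0.041

0.041


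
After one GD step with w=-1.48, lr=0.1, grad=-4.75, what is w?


w_new = w - α·∇
= -1.48 - 0.1·-4.75
= -1.48 + 0.475
= -1.005

-1.005


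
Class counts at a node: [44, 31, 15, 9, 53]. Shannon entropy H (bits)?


Probabilities: [44/152, 31/152, 15/152, 9/152, 53/152] ≈ [0.2895, 0.2039, 0.0987, 0.0592, 0.3487]
H = -((44/152)·log₂(44/152) + (31/152)·log₂(31/152) + (15/152)·log₂(15/152) + (9/152)·log₂(9/152) + (53/152)·log₂(53/152))
  = 2.0867 bits

2.0867 bits


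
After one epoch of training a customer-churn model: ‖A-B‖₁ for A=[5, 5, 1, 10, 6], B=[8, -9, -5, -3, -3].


d = |5-8| + |5+ 9| + |1+ 5| + |10+ 3| + |6+ 3|
  = 3 + 14 + 6 + 13 + 9
  = 45

45


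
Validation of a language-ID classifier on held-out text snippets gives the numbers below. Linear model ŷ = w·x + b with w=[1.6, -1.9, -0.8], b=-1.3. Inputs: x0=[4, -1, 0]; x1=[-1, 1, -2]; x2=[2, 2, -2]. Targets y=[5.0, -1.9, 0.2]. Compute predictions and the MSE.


ŷ0 = (1.6)·(4) + (-1.9)·(-1) + (-0.8)·(0) - 1.3 = 7.0
ŷ1 = (1.6)·(-1) + (-1.9)·(1) + (-0.8)·(-2) - 1.3 = -3.2
ŷ2 = (1.6)·(2) + (-1.9)·(2) + (-0.8)·(-2) - 1.3 = -0.3
errors² = [4.0, 1.69, 0.25]
MSE = 5.9400/3 = 1.98

1.98


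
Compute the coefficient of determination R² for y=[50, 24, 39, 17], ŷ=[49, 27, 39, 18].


ȳ = 32.5
SS_res = Σ(y-ŷ)² = 11
SS_tot = Σ(y-ȳ)² = 661
R² = 1 - SS_res/SS_tot = 1 - 0.0166 = 0.9834

0.9834


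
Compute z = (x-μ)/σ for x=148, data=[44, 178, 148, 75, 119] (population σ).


μ = 112.8, σ = 48.3545
z = (148 - 112.8)/48.3545 = 0.728

0.728


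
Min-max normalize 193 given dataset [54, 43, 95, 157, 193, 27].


min=27, max=193
(193-27)/(193-27) = 166/166 = 1.0

1.0


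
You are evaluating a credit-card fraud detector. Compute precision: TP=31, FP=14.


Precision = TP/(TP+FP)
= 31/(31+14)
= 31/45 = 68.89%

68.89%


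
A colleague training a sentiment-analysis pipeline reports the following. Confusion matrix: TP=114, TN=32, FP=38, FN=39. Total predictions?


Total = TP + TN + FP + FN
= 114 + 32 + 38 + 39
= 223
(Predicted positive: 152, predicted negative: 71)

223


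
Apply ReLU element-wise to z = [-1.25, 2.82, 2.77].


ReLU(-1.25) = max(0, -1.25) = 0.0
ReLU(2.82) = max(0, 2.82) = 2.82
ReLU(2.77) = max(0, 2.77) = 2.77
result = [0.0, 2.82, 2.77]

[0.0, 2.82, 2.77]


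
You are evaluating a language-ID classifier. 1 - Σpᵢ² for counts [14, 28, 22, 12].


Probabilities: [14/76, 28/76, 22/76, 12/76] ≈ [0.1842, 0.3684, 0.2895, 0.1579]
Σpᵢ² = (196 + 784 + 484 + 144)/76² = 1608/5776
Gini = 1 - Σpᵢ² = 1 - 1608/5776 = 0.7216

0.7216


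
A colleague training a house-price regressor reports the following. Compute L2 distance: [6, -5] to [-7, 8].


d = √((6+ 7)² + (-5-8)²)
  = √(169 + 169)
  = √338 = 18.3848

18.3848


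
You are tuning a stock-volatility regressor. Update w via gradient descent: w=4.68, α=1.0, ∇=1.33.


w_new = w - α·∇
= 4.68 - 1.0·1.33
= 4.68 - 1.33
= 3.35

3.35


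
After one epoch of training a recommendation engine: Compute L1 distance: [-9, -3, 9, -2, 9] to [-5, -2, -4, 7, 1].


d = |-9+ 5| + |-3+ 2| + |9+ 4| + |-2-7| + |9-1|
  = 4 + 1 + 13 + 9 + 8
  = 35

35


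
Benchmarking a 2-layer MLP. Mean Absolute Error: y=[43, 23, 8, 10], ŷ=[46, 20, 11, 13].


Absolute errors: |43-46|=3, |23-20|=3, |8-11|=3, |10-13|=3
Sum = 12
MAE = 12/4 = 3

3


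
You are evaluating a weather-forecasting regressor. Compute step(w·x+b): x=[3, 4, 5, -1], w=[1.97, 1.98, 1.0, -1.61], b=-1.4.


z = (3)·(1.97) + (4)·(1.98) + (5)·(1.0) + (-1)·(-1.61) - 1.4
  = 19.04
step(z) = 1 (z≥0)

1


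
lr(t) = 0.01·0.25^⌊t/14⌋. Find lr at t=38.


n_drops = ⌊38/14⌋ = 2
lr = 0.01·0.25^2 = 0.01·0.0625 = 0.000625

0.000625


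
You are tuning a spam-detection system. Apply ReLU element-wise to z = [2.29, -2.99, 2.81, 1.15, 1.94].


ReLU(2.29) = max(0, 2.29) = 2.29
ReLU(-2.99) = max(0, -2.99) = 0.0
ReLU(2.81) = max(0, 2.81) = 2.81
ReLU(1.15) = max(0, 1.15) = 1.15
ReLU(1.94) = max(0, 1.94) = 1.94
result = [2.29, 0.0, 2.81, 1.15, 1.94]

[2.29, 0.0, 2.81, 1.15, 1.94]


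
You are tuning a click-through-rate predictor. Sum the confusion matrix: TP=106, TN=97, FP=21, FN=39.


Total = TP + TN + FP + FN
= 106 + 97 + 21 + 39
= 263
(Predicted positive: 127, predicted negative: 136)

263


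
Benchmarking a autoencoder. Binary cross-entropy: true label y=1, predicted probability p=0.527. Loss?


BCE = -[y·ln(p) + (1-y)·ln(1-p)]
= -1·ln(0.527) - 0
= -ln(0.527) = 0.6406

0.6406


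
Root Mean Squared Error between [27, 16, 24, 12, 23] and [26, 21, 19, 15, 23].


MSE = 60/5 = 12
RMSE = √(60/5) = 3.4641

3.4641


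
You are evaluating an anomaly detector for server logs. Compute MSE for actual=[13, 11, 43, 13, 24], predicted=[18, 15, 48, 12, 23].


Squared errors: (13-18)²=25, (11-15)²=16, (43-48)²=25, (13-12)²=1, (24-23)²=1
Sum = 68
MSE = 68/5 = 68/5

68/5


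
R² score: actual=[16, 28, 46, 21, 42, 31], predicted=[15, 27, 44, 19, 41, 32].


ȳ = 30.6667
SS_res = Σ(y-ŷ)² = 12
SS_tot = Σ(y-ȳ)² = 679.33
R² = 1 - SS_res/SS_tot = 1 - 0.0177 = 0.9823

0.9823


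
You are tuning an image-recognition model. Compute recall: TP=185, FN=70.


Recall = TP/(TP+FN)
= 185/(185+70)
= 185/255 = 72.55%

72.55%


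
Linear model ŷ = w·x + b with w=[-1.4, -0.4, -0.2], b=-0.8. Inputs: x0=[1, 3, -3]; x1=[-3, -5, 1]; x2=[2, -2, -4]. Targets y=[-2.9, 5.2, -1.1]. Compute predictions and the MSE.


ŷ0 = (-1.4)·(1) + (-0.4)·(3) + (-0.2)·(-3) - 0.8 = -2.8
ŷ1 = (-1.4)·(-3) + (-0.4)·(-5) + (-0.2)·(1) - 0.8 = 5.2
ŷ2 = (-1.4)·(2) + (-0.4)·(-2) + (-0.2)·(-4) - 0.8 = -2.0
errors² = [0.01, 0.0, 0.81]
MSE = 0.8200/3 = 0.2733

0.2733


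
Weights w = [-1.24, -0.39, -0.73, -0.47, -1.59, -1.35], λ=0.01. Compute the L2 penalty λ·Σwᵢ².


‖w‖₂² = (-1.24)² + (-0.39)² + (-0.73)² + (-0.47)² + (-1.59)² + (-1.35)²
     = 1.5376 + 0.1521 + 0.5329 + 0.2209 + 2.5281 + 1.8225
     = 6.7941
λ·‖w‖₂² = 0.01·6.7941 = 0.067941

0.067941


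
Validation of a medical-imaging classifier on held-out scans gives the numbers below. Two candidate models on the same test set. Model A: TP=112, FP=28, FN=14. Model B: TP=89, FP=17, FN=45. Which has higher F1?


Model A: P=112/140=0.8, R=112/126=0.8889, F1=2PR/(P+R)=2TP/(2TP+FP+FN)=224/266=0.8421
Model B: P=89/106=0.8396, R=89/134=0.6642, F1=2PR/(P+R)=2TP/(2TP+FP+FN)=178/240=0.7417
0.8421 > 0.7417 → Model A

Model A


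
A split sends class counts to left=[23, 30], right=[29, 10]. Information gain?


Parent = [52, 40], H_parent = 0.9877
H_left = 0.9874 (n=53), H_right = 0.8213 (n=39)
H_children = (53/92)·0.9874 + (39/92)·0.8213 = 0.917
IG = 0.9877 - 0.917 = 0.0707

0.0707


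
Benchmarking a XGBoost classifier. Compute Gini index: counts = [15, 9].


Probabilities: [15/24, 9/24] ≈ [0.625, 0.375]
Σpᵢ² = (225 + 81)/24² = 306/576
Gini = 1 - Σpᵢ² = 1 - 306/576 = 0.4688

0.4688


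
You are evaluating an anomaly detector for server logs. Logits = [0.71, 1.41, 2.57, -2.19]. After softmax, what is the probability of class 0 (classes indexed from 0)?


Exponentials: e^0.71=2.034, e^1.41=4.096, e^2.57=13.0658, e^-2.19=0.1119
Sum = 19.3077
Softmax = [0.1053, 0.2121, 0.6767, 0.0058]
p[0] = 2.034/19.3077 = 0.1053

0.1053


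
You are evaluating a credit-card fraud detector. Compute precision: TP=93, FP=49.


Precision = TP/(TP+FP)
= 93/(93+49)
= 93/142 = 65.49%

65.49%


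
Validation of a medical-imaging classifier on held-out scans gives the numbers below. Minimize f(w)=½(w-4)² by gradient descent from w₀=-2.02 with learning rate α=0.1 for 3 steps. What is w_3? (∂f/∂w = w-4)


step 1: grad = -2.02-4 = -6.02; w = -2.02 - 0.1·(-6.02) = -1.418
step 2: grad = -1.418-4 = -5.418; w = -1.418 - 0.1·(-5.418) = -0.8762
step 3: grad = -0.8762-4 = -4.8762; w = -0.8762 - 0.1·(-4.8762) = -0.38858

-0.38858


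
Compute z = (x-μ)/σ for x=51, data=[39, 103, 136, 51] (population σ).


μ = 82.25, σ = 39.2643
z = (51 - 82.25)/39.2643 = -0.7959

-0.7959


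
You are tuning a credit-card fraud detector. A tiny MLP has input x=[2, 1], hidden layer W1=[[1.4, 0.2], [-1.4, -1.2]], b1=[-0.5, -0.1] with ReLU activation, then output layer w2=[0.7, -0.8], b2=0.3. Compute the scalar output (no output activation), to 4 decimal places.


z1[0] = (1.4)·(2) + (0.2)·(1) - 0.5 = 2.5
z1[1] = (-1.4)·(2) + (-1.2)·(1) - 0.1 = -4.1
h = ReLU(z1) = [2.5, 0.0]
output = (0.7)·(2.5) + (-0.8)·(0.0) + 0.3 = 2.05

2.05


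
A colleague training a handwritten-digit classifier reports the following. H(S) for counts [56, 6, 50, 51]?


Probabilities: [56/163, 6/163, 50/163, 51/163] ≈ [0.3436, 0.0368, 0.3067, 0.3129]
H = -((56/163)·log₂(56/163) + (6/163)·log₂(6/163) + (50/163)·log₂(50/163) + (51/163)·log₂(51/163))
  = 1.7524 bits

1.7524 bits
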